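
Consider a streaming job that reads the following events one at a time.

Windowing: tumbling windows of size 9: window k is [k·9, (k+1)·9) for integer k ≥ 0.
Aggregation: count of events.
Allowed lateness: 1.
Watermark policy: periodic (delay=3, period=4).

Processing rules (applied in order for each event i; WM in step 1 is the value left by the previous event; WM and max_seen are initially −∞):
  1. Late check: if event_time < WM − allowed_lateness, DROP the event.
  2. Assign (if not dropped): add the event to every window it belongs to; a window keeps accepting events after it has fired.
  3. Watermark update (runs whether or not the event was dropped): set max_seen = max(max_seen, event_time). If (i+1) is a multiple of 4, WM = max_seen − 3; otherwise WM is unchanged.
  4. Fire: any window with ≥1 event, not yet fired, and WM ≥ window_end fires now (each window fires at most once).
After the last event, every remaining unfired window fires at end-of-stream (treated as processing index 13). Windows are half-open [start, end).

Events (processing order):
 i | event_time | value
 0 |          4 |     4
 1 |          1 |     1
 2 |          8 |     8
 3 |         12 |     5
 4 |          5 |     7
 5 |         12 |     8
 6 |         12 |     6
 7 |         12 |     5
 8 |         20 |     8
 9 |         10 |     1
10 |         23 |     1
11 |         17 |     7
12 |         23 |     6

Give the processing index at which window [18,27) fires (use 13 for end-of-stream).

i=0 t=4 v=4: → [0,9); WM=−∞
i=1 t=1 v=1: → [0,9); WM=−∞
i=2 t=8 v=8: → [0,9); WM=−∞
i=3 t=12 v=5: → [9,18); WM=9; [0,9) fires=3
i=4 t=5 v=7: DROP (t<9-1); WM=9
i=5 t=12 v=8: → [9,18); WM=9
i=6 t=12 v=6: → [9,18); WM=9
i=7 t=12 v=5: → [9,18); WM=9
i=8 t=20 v=8: → [18,27); WM=9
i=9 t=10 v=1: → [9,18); WM=9
i=10 t=23 v=1: → [18,27); WM=9
i=11 t=17 v=7: → [9,18); WM=20; [9,18) fires=6
i=12 t=23 v=6: → [18,27); WM=20

13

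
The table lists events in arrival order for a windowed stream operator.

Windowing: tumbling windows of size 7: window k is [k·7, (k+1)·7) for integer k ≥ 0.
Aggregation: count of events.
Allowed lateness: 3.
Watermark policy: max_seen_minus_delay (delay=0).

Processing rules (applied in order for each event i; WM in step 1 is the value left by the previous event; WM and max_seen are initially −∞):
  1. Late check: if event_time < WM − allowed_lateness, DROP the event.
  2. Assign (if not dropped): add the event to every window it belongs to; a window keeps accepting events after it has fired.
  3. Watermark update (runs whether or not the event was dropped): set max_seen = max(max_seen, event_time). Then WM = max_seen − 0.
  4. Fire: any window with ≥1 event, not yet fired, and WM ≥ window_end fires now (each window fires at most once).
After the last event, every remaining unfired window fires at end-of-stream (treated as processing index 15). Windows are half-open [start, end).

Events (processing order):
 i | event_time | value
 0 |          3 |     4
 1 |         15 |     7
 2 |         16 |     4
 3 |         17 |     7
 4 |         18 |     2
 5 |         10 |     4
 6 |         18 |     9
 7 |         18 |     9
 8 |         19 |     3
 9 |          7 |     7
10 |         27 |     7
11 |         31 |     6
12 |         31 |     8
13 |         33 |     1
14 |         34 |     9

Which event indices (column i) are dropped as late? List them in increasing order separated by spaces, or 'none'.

i=0 t=3 v=4: → [0,7); WM=3
i=1 t=15 v=7: → [14,21); WM=15; [0,7) fires=1
i=2 t=16 v=4: → [14,21); WM=16
i=3 t=17 v=7: → [14,21); WM=17
i=4 t=18 v=2: → [14,21); WM=18
i=5 t=10 v=4: DROP (t<18-3); WM=18
i=6 t=18 v=9: → [14,21); WM=18
i=7 t=18 v=9: → [14,21); WM=18
i=8 t=19 v=3: → [14,21); WM=19
i=9 t=7 v=7: DROP (t<19-3); WM=19
i=10 t=27 v=7: → [21,28); WM=27; [14,21) fires=7
i=11 t=31 v=6: → [28,35); WM=31; [21,28) fires=1
i=12 t=31 v=8: → [28,35); WM=31
i=13 t=33 v=1: → [28,35); WM=33
i=14 t=34 v=9: → [28,35); WM=34

5 9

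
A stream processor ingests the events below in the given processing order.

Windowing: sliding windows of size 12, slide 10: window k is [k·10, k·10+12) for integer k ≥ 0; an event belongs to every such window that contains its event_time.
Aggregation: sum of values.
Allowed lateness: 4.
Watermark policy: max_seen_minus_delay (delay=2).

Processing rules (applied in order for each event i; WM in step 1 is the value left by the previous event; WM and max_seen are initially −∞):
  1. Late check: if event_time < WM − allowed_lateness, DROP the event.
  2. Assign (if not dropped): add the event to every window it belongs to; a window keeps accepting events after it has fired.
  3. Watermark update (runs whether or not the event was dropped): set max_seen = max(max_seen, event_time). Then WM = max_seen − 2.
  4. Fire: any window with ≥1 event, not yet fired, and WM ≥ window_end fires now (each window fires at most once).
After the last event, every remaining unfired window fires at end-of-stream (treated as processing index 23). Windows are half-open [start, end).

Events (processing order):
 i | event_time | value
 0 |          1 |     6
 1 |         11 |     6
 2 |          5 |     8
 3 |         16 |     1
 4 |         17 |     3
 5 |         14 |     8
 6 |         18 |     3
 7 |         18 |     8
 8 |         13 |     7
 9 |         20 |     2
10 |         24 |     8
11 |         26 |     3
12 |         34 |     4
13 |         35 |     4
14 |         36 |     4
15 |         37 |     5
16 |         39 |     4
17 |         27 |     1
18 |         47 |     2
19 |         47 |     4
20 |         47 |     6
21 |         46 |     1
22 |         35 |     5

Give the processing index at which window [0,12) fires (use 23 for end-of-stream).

i=0 t=1 v=6: → [0,12); WM=-1
i=1 t=11 v=6: → [10,22),[0,12); WM=9
i=2 t=5 v=8: → [0,12); WM=9
i=3 t=16 v=1: → [10,22); WM=14; [0,12) fires=20
i=4 t=17 v=3: → [10,22); WM=15
i=5 t=14 v=8: → [10,22); WM=15
i=6 t=18 v=3: → [10,22); WM=16
i=7 t=18 v=8: → [10,22); WM=16
i=8 t=13 v=7: → [10,22); WM=16
i=9 t=20 v=2: → [20,32),[10,22); WM=18
i=10 t=24 v=8: → [20,32); WM=22; [10,22) fires=38
i=11 t=26 v=3: → [20,32); WM=24
i=12 t=34 v=4: → [30,42); WM=32; [20,32) fires=13
i=13 t=35 v=4: → [30,42); WM=33
i=14 t=36 v=4: → [30,42); WM=34
i=15 t=37 v=5: → [30,42); WM=35
i=16 t=39 v=4: → [30,42); WM=37
i=17 t=27 v=1: DROP (t<37-4); WM=37
i=18 t=47 v=2: → [40,52); WM=45; [30,42) fires=21
i=19 t=47 v=4: → [40,52); WM=45
i=20 t=47 v=6: → [40,52); WM=45
i=21 t=46 v=1: → [40,52); WM=45
i=22 t=35 v=5: DROP (t<45-4); WM=45

3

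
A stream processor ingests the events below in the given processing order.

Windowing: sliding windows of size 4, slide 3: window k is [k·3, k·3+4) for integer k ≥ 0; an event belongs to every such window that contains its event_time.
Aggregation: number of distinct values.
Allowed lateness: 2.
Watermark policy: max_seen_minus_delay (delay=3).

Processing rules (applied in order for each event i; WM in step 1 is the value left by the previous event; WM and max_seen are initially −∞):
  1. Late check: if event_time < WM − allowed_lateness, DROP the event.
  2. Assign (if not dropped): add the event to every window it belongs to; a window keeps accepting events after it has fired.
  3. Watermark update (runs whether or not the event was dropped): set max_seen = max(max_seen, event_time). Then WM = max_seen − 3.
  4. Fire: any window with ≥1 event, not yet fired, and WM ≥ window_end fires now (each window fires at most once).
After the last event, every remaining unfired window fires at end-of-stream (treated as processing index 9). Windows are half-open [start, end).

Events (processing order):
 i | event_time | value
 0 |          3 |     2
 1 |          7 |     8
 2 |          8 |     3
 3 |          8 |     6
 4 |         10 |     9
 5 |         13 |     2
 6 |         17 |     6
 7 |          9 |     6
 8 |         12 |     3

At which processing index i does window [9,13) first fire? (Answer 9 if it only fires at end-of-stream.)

6

i=0 t=3 v=2: → [3,7),[0,4); WM=0
i=1 t=7 v=8: → [6,10); WM=4; [0,4) fires=1
i=2 t=8 v=3: → [6,10); WM=5
i=3 t=8 v=6: → [6,10); WM=5
i=4 t=10 v=9: → [9,13); WM=7; [3,7) fires=1
i=5 t=13 v=2: → [12,16); WM=10; [6,10) fires=3
i=6 t=17 v=6: → [15,19); WM=14; [9,13) fires=1
i=7 t=9 v=6: DROP (t<14-2); WM=14
i=8 t=12 v=3: → [12,16),[9,13); WM=14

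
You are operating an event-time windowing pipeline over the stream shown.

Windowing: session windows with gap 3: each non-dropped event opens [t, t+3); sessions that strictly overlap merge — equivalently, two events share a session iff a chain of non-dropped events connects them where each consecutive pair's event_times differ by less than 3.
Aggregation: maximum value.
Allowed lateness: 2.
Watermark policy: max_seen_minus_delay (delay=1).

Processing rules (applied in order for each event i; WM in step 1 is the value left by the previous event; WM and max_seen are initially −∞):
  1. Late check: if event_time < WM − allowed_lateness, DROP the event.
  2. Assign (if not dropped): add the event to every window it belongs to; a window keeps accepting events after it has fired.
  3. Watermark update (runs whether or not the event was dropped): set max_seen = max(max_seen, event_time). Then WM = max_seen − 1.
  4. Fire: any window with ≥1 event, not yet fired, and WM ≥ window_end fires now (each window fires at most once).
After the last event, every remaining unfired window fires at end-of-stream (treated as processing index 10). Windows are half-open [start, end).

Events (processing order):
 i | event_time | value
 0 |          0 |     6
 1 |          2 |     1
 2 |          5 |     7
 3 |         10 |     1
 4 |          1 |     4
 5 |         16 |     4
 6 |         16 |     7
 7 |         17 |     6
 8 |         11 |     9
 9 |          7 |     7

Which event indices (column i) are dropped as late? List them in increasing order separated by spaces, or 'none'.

4 8 9

i=0 t=0 v=6: → [0,3); WM=-1
i=1 t=2 v=1: → [0,5); WM=1
i=2 t=5 v=7: → [5,8); WM=4
i=3 t=10 v=1: → [10,13); WM=9
i=4 t=1 v=4: DROP (t<9-2); WM=9
i=5 t=16 v=4: → [16,19); WM=15
i=6 t=16 v=7: → [16,19); WM=15
i=7 t=17 v=6: → [16,20); WM=16
i=8 t=11 v=9: DROP (t<16-2); WM=16
i=9 t=7 v=7: DROP (t<16-2); WM=16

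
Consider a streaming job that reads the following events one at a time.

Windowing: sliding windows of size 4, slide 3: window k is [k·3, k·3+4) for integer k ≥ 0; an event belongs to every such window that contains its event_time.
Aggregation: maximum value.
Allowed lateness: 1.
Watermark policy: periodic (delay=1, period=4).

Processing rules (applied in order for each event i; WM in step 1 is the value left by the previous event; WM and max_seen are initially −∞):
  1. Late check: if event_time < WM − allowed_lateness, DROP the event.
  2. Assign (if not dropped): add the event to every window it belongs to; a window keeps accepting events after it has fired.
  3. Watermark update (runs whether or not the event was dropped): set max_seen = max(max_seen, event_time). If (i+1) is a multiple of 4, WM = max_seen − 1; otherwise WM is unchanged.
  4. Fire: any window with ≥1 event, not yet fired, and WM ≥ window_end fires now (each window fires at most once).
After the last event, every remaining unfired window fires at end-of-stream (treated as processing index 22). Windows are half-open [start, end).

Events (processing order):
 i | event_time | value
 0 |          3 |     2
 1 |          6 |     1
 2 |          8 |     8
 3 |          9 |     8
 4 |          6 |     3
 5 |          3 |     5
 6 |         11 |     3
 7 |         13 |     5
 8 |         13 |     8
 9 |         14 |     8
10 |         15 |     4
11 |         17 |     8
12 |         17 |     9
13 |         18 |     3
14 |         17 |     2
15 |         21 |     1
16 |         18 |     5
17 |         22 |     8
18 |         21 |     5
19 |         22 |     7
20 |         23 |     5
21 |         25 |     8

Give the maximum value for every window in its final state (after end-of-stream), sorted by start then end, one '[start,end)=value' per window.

[0,4)=2 [3,7)=2 [6,10)=8 [9,13)=8 [12,16)=8 [15,19)=9 [18,22)=5 [21,25)=8 [24,28)=8

i=0 t=3 v=2: → [3,7),[0,4); WM=−∞
i=1 t=6 v=1: → [6,10),[3,7); WM=−∞
i=2 t=8 v=8: → [6,10); WM=−∞
i=3 t=9 v=8: → [9,13),[6,10); WM=8; [0,4) fires=2 [3,7) fires=2
i=4 t=6 v=3: DROP (t<8-1); WM=8
i=5 t=3 v=5: DROP (t<8-1); WM=8
i=6 t=11 v=3: → [9,13); WM=8
i=7 t=13 v=5: → [12,16); WM=12; [6,10) fires=8
i=8 t=13 v=8: → [12,16); WM=12
i=9 t=14 v=8: → [12,16); WM=12
i=10 t=15 v=4: → [15,19),[12,16); WM=12
i=11 t=17 v=8: → [15,19); WM=16; [9,13) fires=8 [12,16) fires=8
i=12 t=17 v=9: → [15,19); WM=16
i=13 t=18 v=3: → [18,22),[15,19); WM=16
i=14 t=17 v=2: → [15,19); WM=16
i=15 t=21 v=1: → [21,25),[18,22); WM=20; [15,19) fires=9
i=16 t=18 v=5: DROP (t<20-1); WM=20
i=17 t=22 v=8: → [21,25); WM=20
i=18 t=21 v=5: → [21,25),[18,22); WM=20
i=19 t=22 v=7: → [21,25); WM=21
i=20 t=23 v=5: → [21,25); WM=21
i=21 t=25 v=8: → [24,28); WM=21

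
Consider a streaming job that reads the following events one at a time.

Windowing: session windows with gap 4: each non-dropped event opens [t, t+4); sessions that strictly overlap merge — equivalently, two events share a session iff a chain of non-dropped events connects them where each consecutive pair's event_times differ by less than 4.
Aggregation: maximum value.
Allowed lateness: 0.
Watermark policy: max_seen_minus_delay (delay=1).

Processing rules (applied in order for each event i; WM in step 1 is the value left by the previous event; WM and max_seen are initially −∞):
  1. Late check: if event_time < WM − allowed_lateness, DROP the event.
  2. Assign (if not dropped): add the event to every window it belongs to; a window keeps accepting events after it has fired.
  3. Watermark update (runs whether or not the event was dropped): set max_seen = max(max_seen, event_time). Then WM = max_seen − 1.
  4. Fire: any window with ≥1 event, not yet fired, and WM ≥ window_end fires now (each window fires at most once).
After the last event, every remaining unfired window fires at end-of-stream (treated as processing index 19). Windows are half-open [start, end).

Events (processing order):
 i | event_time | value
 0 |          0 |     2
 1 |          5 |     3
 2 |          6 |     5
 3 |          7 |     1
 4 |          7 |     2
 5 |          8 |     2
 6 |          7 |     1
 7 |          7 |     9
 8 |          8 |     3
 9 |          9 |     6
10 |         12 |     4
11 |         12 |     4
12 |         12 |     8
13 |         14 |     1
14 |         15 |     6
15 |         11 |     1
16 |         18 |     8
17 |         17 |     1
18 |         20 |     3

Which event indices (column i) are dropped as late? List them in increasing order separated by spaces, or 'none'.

15

i=0 t=0 v=2: → [0,4); WM=-1
i=1 t=5 v=3: → [5,9); WM=4
i=2 t=6 v=5: → [5,10); WM=5
i=3 t=7 v=1: → [5,11); WM=6
i=4 t=7 v=2: → [5,11); WM=6
i=5 t=8 v=2: → [5,12); WM=7
i=6 t=7 v=1: → [5,12); WM=7
i=7 t=7 v=9: → [5,12); WM=7
i=8 t=8 v=3: → [5,12); WM=7
i=9 t=9 v=6: → [5,13); WM=8
i=10 t=12 v=4: → [5,16); WM=11
i=11 t=12 v=4: → [5,16); WM=11
i=12 t=12 v=8: → [5,16); WM=11
i=13 t=14 v=1: → [5,18); WM=13
i=14 t=15 v=6: → [5,19); WM=14
i=15 t=11 v=1: DROP (t<14-0); WM=14
i=16 t=18 v=8: → [5,22); WM=17
i=17 t=17 v=1: → [5,22); WM=17
i=18 t=20 v=3: → [5,24); WM=19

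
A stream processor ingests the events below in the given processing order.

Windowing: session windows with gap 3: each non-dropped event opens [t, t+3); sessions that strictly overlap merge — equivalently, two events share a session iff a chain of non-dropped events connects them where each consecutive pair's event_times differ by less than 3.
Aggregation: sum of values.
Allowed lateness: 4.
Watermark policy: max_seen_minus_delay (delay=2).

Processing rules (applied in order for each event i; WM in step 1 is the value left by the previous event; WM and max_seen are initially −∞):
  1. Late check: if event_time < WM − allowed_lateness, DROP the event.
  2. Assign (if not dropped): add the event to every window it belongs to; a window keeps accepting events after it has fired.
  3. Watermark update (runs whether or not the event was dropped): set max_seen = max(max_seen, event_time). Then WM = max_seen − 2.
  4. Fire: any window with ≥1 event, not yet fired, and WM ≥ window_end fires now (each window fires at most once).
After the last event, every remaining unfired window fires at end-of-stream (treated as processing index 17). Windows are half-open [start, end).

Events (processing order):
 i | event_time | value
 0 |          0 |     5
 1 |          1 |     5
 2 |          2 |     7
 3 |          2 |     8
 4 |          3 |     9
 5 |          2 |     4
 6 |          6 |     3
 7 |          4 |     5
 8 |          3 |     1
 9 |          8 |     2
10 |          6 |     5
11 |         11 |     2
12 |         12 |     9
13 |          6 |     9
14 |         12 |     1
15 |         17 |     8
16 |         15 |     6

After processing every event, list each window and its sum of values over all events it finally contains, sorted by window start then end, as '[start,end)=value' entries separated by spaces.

[0,11)=63 [11,15)=12 [15,20)=14

i=0 t=0 v=5: → [0,3); WM=-2
i=1 t=1 v=5: → [0,4); WM=-1
i=2 t=2 v=7: → [0,5); WM=0
i=3 t=2 v=8: → [0,5); WM=0
i=4 t=3 v=9: → [0,6); WM=1
i=5 t=2 v=4: → [0,6); WM=1
i=6 t=6 v=3: → [6,9); WM=4
i=7 t=4 v=5: → [0,9); WM=4
i=8 t=3 v=1: → [0,9); WM=4
i=9 t=8 v=2: → [0,11); WM=6
i=10 t=6 v=5: → [0,11); WM=6
i=11 t=11 v=2: → [11,14); WM=9
i=12 t=12 v=9: → [11,15); WM=10
i=13 t=6 v=9: → [0,11); WM=10
i=14 t=12 v=1: → [11,15); WM=10
i=15 t=17 v=8: → [17,20); WM=15
i=16 t=15 v=6: → [15,20); WM=15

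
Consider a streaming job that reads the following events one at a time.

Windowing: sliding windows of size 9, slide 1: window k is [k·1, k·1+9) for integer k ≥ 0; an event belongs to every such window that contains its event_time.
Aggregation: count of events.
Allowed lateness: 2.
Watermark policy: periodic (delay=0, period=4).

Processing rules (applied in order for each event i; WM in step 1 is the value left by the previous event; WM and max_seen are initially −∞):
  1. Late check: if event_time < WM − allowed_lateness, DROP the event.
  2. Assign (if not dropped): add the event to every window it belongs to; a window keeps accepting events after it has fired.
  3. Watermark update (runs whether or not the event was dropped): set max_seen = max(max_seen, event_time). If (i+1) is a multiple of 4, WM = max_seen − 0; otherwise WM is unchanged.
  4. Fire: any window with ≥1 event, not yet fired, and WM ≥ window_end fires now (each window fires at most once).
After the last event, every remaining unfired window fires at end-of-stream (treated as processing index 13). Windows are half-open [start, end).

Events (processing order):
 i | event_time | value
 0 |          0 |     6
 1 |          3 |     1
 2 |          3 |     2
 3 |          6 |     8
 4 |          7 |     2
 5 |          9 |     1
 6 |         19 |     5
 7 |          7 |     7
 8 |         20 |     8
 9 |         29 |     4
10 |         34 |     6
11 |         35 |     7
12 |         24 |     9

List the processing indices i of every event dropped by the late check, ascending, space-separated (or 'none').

i=0 t=0 v=6: → [0,9); WM=−∞
i=1 t=3 v=1: → [3,12),[2,11),[1,10),[0,9); WM=−∞
i=2 t=3 v=2: → [3,12),[2,11),[1,10),[0,9); WM=−∞
i=3 t=6 v=8: → [6,15),[5,14),[4,13),[3,12),[2,11),[1,10),[0,9); WM=6
i=4 t=7 v=2: → [7,16),[6,15),[5,14),[4,13),[3,12),[2,11),[1,10),[0,9); WM=6
i=5 t=9 v=1: → [9,18),[8,17),[7,16),[6,15),[5,14),[4,13),[3,12),[2,11),[1,10); WM=6
i=6 t=19 v=5: → [19,28),[18,27),[17,26),[16,25),[15,24),[14,23),[13,22),[12,21),[11,20); WM=6
i=7 t=7 v=7: → [7,16),[6,15),[5,14),[4,13),[3,12),[2,11),[1,10),[0,9); WM=19; [0,9) fires=6 [1,10) fires=6 [2,11) fires=6 [3,12) fires=6 [4,13) fires=4 [5,14) fires=4 [6,15) fires=4 [7,16) fires=3 [8,17) fires=1 [9,18) fires=1
i=8 t=20 v=8: → [20,29),[19,28),[18,27),[17,26),[16,25),[15,24),[14,23),[13,22),[12,21); WM=19
i=9 t=29 v=4: → [29,38),[28,37),[27,36),[26,35),[25,34),[24,33),[23,32),[22,31),[21,30); WM=19
i=10 t=34 v=6: → [34,43),[33,42),[32,41),[31,40),[30,39),[29,38),[28,37),[27,36),[26,35); WM=19
i=11 t=35 v=7: → [35,44),[34,43),[33,42),[32,41),[31,40),[30,39),[29,38),[28,37),[27,36); WM=35; [11,20) fires=1 [12,21) fires=2 [13,22) fires=2 [14,23) fires=2 [15,24) fires=2 [16,25) fires=2 [17,26) fires=2 [18,27) fires=2 [19,28) fires=2 [20,29) fires=1 [21,30) fires=1 [22,31) fires=1 [23,32) fires=1 [24,33) fires=1 [25,34) fires=1 [26,35) fires=2
i=12 t=24 v=9: DROP (t<35-2); WM=35

12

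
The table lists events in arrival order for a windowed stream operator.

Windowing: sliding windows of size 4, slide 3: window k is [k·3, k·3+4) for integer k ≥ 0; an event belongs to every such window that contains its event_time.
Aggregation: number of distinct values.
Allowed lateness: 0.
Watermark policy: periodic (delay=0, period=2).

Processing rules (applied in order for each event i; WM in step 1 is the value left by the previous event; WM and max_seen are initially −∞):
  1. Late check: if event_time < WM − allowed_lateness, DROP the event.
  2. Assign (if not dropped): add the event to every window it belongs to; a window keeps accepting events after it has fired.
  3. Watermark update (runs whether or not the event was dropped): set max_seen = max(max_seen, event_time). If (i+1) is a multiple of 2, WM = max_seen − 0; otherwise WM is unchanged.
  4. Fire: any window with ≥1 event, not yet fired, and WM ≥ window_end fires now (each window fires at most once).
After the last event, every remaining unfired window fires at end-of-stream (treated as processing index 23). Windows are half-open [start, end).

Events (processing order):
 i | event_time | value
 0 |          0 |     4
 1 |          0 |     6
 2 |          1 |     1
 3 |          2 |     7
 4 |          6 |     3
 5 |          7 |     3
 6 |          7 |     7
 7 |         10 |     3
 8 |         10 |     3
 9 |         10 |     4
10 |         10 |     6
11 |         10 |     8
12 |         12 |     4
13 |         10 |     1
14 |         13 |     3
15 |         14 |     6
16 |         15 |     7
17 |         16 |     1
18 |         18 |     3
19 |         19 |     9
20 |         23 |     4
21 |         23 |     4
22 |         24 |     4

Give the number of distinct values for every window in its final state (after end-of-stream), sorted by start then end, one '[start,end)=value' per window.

[0,4)=4 [3,7)=1 [6,10)=2 [9,13)=5 [12,16)=4 [15,19)=3 [18,22)=2 [21,25)=1 [24,28)=1

i=0 t=0 v=4: → [0,4); WM=−∞
i=1 t=0 v=6: → [0,4); WM=0
i=2 t=1 v=1: → [0,4); WM=0
i=3 t=2 v=7: → [0,4); WM=2
i=4 t=6 v=3: → [6,10),[3,7); WM=2
i=5 t=7 v=3: → [6,10); WM=7; [0,4) fires=4 [3,7) fires=1
i=6 t=7 v=7: → [6,10); WM=7
i=7 t=10 v=3: → [9,13); WM=10; [6,10) fires=2
i=8 t=10 v=3: → [9,13); WM=10
i=9 t=10 v=4: → [9,13); WM=10
i=10 t=10 v=6: → [9,13); WM=10
i=11 t=10 v=8: → [9,13); WM=10
i=12 t=12 v=4: → [12,16),[9,13); WM=10
i=13 t=10 v=1: → [9,13); WM=12
i=14 t=13 v=3: → [12,16); WM=12
i=15 t=14 v=6: → [12,16); WM=14; [9,13) fires=5
i=16 t=15 v=7: → [15,19),[12,16); WM=14
i=17 t=16 v=1: → [15,19); WM=16; [12,16) fires=4
i=18 t=18 v=3: → [18,22),[15,19); WM=16
i=19 t=19 v=9: → [18,22); WM=19; [15,19) fires=3
i=20 t=23 v=4: → [21,25); WM=19
i=21 t=23 v=4: → [21,25); WM=23; [18,22) fires=2
i=22 t=24 v=4: → [24,28),[21,25); WM=23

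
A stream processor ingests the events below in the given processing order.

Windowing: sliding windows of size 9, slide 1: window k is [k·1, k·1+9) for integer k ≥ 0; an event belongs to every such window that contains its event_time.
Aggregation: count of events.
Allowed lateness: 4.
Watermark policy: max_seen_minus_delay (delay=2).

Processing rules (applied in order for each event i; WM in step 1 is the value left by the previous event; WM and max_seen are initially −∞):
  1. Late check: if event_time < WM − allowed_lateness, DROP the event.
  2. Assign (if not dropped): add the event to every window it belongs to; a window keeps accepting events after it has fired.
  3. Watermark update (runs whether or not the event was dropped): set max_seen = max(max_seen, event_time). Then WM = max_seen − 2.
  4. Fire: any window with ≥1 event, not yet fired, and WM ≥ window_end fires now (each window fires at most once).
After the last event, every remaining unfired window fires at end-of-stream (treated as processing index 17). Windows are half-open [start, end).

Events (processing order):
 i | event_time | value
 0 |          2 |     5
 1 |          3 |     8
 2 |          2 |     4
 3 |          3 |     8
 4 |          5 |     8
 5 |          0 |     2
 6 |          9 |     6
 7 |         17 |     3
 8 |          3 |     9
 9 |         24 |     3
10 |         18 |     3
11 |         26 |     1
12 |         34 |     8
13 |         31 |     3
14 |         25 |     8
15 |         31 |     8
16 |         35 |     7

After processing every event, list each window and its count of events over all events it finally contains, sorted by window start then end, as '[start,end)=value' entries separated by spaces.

[0,9)=6 [1,10)=6 [2,11)=6 [3,12)=4 [4,13)=2 [5,14)=2 [6,15)=1 [7,16)=1 [8,17)=1 [9,18)=2 [10,19)=2 [11,20)=2 [12,21)=2 [13,22)=2 [14,23)=2 [15,24)=2 [16,25)=3 [17,26)=3 [18,27)=3 [19,28)=2 [20,29)=2 [21,30)=2 [22,31)=2 [23,32)=4 [24,33)=4 [25,34)=3 [26,35)=4 [27,36)=4 [28,37)=4 [29,38)=4 [30,39)=4 [31,40)=4 [32,41)=2 [33,42)=2 [34,43)=2 [35,44)=1

i=0 t=2 v=5: → [2,11),[1,10),[0,9); WM=0
i=1 t=3 v=8: → [3,12),[2,11),[1,10),[0,9); WM=1
i=2 t=2 v=4: → [2,11),[1,10),[0,9); WM=1
i=3 t=3 v=8: → [3,12),[2,11),[1,10),[0,9); WM=1
i=4 t=5 v=8: → [5,14),[4,13),[3,12),[2,11),[1,10),[0,9); WM=3
i=5 t=0 v=2: → [0,9); WM=3
i=6 t=9 v=6: → [9,18),[8,17),[7,16),[6,15),[5,14),[4,13),[3,12),[2,11),[1,10); WM=7
i=7 t=17 v=3: → [17,26),[16,25),[15,24),[14,23),[13,22),[12,21),[11,20),[10,19),[9,18); WM=15; [0,9) fires=6 [1,10) fires=6 [2,11) fires=6 [3,12) fires=4 [4,13) fires=2 [5,14) fires=2 [6,15) fires=1
i=8 t=3 v=9: DROP (t<15-4); WM=15
i=9 t=24 v=3: → [24,33),[23,32),[22,31),[21,30),[20,29),[19,28),[18,27),[17,26),[16,25); WM=22; [7,16) fires=1 [8,17) fires=1 [9,18) fires=2 [10,19) fires=1 [11,20) fires=1 [12,21) fires=1 [13,22) fires=1
i=10 t=18 v=3: → [18,27),[17,26),[16,25),[15,24),[14,23),[13,22),[12,21),[11,20),[10,19); WM=22
i=11 t=26 v=1: → [26,35),[25,34),[24,33),[23,32),[22,31),[21,30),[20,29),[19,28),[18,27); WM=24; [14,23) fires=2 [15,24) fires=2
i=12 t=34 v=8: → [34,43),[33,42),[32,41),[31,40),[30,39),[29,38),[28,37),[27,36),[26,35); WM=32; [16,25) fires=3 [17,26) fires=3 [18,27) fires=3 [19,28) fires=2 [20,29) fires=2 [21,30) fires=2 [22,31) fires=2 [23,32) fires=2
i=13 t=31 v=3: → [31,40),[30,39),[29,38),[28,37),[27,36),[26,35),[25,34),[24,33),[23,32); WM=32
i=14 t=25 v=8: DROP (t<32-4); WM=32
i=15 t=31 v=8: → [31,40),[30,39),[29,38),[28,37),[27,36),[26,35),[25,34),[24,33),[23,32); WM=32
i=16 t=35 v=7: → [35,44),[34,43),[33,42),[32,41),[31,40),[30,39),[29,38),[28,37),[27,36); WM=33; [24,33) fires=4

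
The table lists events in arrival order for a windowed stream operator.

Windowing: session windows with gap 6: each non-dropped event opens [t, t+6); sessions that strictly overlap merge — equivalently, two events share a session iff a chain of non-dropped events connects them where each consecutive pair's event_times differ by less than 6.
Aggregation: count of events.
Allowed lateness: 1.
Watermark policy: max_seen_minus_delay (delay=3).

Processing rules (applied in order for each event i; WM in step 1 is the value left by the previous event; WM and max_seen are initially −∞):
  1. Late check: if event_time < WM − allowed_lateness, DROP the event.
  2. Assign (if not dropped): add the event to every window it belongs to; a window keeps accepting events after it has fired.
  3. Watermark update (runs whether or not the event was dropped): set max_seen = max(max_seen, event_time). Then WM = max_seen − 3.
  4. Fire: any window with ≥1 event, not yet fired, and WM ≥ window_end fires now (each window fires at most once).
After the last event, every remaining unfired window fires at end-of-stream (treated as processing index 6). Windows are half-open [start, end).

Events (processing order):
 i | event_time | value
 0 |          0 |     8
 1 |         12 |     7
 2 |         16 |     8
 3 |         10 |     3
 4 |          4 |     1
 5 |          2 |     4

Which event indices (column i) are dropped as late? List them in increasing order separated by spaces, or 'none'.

i=0 t=0 v=8: → [0,6); WM=-3
i=1 t=12 v=7: → [12,18); WM=9
i=2 t=16 v=8: → [12,22); WM=13
i=3 t=10 v=3: DROP (t<13-1); WM=13
i=4 t=4 v=1: DROP (t<13-1); WM=13
i=5 t=2 v=4: DROP (t<13-1); WM=13

3 4 5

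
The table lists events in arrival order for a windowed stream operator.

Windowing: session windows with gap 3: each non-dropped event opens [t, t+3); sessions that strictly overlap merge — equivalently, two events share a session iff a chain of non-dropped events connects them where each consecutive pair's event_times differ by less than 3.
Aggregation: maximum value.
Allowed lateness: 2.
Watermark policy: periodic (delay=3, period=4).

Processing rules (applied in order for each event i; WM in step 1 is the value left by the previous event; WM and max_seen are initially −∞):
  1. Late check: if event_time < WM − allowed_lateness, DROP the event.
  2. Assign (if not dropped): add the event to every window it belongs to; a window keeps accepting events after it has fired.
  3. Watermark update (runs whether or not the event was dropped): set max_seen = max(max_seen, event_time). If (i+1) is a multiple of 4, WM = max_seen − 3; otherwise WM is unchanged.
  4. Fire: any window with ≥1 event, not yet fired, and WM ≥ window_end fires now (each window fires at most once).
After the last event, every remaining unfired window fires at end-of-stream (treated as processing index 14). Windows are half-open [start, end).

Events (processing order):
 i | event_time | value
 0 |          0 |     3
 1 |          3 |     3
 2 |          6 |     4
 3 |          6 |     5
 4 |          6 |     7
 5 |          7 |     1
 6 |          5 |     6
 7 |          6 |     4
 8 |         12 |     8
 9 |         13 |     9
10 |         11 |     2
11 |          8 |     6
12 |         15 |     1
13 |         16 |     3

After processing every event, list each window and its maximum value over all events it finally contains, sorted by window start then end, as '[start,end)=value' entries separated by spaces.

i=0 t=0 v=3: → [0,3); WM=−∞
i=1 t=3 v=3: → [3,6); WM=−∞
i=2 t=6 v=4: → [6,9); WM=−∞
i=3 t=6 v=5: → [6,9); WM=3
i=4 t=6 v=7: → [6,9); WM=3
i=5 t=7 v=1: → [6,10); WM=3
i=6 t=5 v=6: → [3,10); WM=3
i=7 t=6 v=4: → [3,10); WM=4
i=8 t=12 v=8: → [12,15); WM=4
i=9 t=13 v=9: → [12,16); WM=4
i=10 t=11 v=2: → [11,16); WM=4
i=11 t=8 v=6: → [3,11); WM=10
i=12 t=15 v=1: → [11,18); WM=10
i=13 t=16 v=3: → [11,19); WM=10

[0,3)=3 [3,11)=7 [11,19)=9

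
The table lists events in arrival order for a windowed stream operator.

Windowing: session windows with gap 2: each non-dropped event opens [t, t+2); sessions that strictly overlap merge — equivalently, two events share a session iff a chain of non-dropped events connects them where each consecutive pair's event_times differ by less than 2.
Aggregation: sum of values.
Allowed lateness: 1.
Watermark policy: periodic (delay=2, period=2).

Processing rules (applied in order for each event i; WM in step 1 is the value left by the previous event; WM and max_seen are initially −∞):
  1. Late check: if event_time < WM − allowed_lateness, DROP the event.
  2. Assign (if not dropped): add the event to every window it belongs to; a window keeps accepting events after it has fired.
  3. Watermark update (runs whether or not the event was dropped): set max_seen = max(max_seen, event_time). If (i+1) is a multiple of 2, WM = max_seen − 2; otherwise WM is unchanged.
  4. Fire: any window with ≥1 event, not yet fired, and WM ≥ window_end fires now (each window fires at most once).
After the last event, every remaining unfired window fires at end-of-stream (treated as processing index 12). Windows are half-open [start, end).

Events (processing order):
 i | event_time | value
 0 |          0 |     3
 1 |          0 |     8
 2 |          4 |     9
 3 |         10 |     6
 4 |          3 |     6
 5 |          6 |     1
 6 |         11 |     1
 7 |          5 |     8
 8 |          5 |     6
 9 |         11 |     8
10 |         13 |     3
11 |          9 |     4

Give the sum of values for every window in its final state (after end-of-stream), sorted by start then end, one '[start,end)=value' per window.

i=0 t=0 v=3: → [0,2); WM=−∞
i=1 t=0 v=8: → [0,2); WM=-2
i=2 t=4 v=9: → [4,6); WM=-2
i=3 t=10 v=6: → [10,12); WM=8
i=4 t=3 v=6: DROP (t<8-1); WM=8
i=5 t=6 v=1: DROP (t<8-1); WM=8
i=6 t=11 v=1: → [10,13); WM=8
i=7 t=5 v=8: DROP (t<8-1); WM=9
i=8 t=5 v=6: DROP (t<9-1); WM=9
i=9 t=11 v=8: → [10,13); WM=9
i=10 t=13 v=3: → [13,15); WM=9
i=11 t=9 v=4: → [9,13); WM=11

[0,2)=11 [4,6)=9 [9,13)=19 [13,15)=3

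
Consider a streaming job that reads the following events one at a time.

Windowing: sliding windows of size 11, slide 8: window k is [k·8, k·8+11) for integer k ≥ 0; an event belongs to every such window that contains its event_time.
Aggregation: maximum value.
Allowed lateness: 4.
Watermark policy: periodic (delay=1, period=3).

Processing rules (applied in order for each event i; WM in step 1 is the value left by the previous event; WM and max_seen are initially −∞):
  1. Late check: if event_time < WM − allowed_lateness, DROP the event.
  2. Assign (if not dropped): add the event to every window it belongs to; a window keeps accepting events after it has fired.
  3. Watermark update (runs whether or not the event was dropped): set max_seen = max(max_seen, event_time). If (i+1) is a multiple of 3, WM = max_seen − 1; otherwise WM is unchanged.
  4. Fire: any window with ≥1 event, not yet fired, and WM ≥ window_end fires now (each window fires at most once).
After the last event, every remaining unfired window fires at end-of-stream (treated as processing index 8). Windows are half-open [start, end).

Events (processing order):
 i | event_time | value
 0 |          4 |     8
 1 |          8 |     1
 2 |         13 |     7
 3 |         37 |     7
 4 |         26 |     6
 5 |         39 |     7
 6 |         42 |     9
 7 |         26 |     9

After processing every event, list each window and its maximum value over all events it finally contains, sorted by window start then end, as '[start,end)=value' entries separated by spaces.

i=0 t=4 v=8: → [0,11); WM=−∞
i=1 t=8 v=1: → [8,19),[0,11); WM=−∞
i=2 t=13 v=7: → [8,19); WM=12; [0,11) fires=8
i=3 t=37 v=7: → [32,43); WM=12
i=4 t=26 v=6: → [24,35),[16,27); WM=12
i=5 t=39 v=7: → [32,43); WM=38; [8,19) fires=7 [16,27) fires=6 [24,35) fires=6
i=6 t=42 v=9: → [40,51),[32,43); WM=38
i=7 t=26 v=9: DROP (t<38-4); WM=38

[0,11)=8 [8,19)=7 [16,27)=6 [24,35)=6 [32,43)=9 [40,51)=9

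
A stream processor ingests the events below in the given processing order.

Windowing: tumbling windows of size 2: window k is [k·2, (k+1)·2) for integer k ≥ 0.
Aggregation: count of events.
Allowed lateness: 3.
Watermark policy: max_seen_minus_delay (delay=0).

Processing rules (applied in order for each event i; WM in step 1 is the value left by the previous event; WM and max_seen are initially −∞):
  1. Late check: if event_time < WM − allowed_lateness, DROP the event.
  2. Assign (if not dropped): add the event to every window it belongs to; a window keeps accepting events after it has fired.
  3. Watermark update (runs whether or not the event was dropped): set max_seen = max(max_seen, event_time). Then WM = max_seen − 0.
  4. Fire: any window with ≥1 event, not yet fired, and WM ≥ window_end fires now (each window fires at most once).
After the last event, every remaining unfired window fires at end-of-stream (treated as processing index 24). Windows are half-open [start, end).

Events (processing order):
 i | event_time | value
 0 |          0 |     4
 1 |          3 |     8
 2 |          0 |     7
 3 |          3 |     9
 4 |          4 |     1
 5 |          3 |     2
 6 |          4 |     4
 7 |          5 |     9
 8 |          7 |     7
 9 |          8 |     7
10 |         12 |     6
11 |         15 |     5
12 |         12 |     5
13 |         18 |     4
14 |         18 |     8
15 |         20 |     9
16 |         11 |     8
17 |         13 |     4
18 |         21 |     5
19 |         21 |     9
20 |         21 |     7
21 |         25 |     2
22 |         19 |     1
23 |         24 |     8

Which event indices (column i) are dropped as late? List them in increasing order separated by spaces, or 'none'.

16 17 22

i=0 t=0 v=4: → [0,2); WM=0
i=1 t=3 v=8: → [2,4); WM=3; [0,2) fires=1
i=2 t=0 v=7: → [0,2); WM=3
i=3 t=3 v=9: → [2,4); WM=3
i=4 t=4 v=1: → [4,6); WM=4; [2,4) fires=2
i=5 t=3 v=2: → [2,4); WM=4
i=6 t=4 v=4: → [4,6); WM=4
i=7 t=5 v=9: → [4,6); WM=5
i=8 t=7 v=7: → [6,8); WM=7; [4,6) fires=3
i=9 t=8 v=7: → [8,10); WM=8; [6,8) fires=1
i=10 t=12 v=6: → [12,14); WM=12; [8,10) fires=1
i=11 t=15 v=5: → [14,16); WM=15; [12,14) fires=1
i=12 t=12 v=5: → [12,14); WM=15
i=13 t=18 v=4: → [18,20); WM=18; [14,16) fires=1
i=14 t=18 v=8: → [18,20); WM=18
i=15 t=20 v=9: → [20,22); WM=20; [18,20) fires=2
i=16 t=11 v=8: DROP (t<20-3); WM=20
i=17 t=13 v=4: DROP (t<20-3); WM=20
i=18 t=21 v=5: → [20,22); WM=21
i=19 t=21 v=9: → [20,22); WM=21
i=20 t=21 v=7: → [20,22); WM=21
i=21 t=25 v=2: → [24,26); WM=25; [20,22) fires=4
i=22 t=19 v=1: DROP (t<25-3); WM=25
i=23 t=24 v=8: → [24,26); WM=25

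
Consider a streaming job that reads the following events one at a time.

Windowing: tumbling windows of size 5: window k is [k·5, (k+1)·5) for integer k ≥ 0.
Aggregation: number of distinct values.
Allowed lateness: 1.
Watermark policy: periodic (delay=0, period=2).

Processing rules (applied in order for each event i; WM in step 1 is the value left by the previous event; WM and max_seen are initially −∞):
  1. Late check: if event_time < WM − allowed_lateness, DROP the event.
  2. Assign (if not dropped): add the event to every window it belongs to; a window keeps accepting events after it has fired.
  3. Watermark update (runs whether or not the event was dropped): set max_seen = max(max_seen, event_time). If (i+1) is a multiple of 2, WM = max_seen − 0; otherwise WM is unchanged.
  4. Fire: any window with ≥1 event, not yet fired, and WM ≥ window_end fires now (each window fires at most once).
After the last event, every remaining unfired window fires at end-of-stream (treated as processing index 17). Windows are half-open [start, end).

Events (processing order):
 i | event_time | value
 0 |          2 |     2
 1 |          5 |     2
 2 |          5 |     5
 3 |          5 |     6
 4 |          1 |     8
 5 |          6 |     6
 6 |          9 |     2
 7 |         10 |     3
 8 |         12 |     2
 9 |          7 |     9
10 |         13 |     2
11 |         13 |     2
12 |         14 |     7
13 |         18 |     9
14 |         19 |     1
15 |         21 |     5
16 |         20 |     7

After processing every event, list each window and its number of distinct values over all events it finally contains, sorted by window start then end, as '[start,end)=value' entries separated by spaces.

[0,5)=1 [5,10)=3 [10,15)=3 [15,20)=2 [20,25)=2

i=0 t=2 v=2: → [0,5); WM=−∞
i=1 t=5 v=2: → [5,10); WM=5; [0,5) fires=1
i=2 t=5 v=5: → [5,10); WM=5
i=3 t=5 v=6: → [5,10); WM=5
i=4 t=1 v=8: DROP (t<5-1); WM=5
i=5 t=6 v=6: → [5,10); WM=6
i=6 t=9 v=2: → [5,10); WM=6
i=7 t=10 v=3: → [10,15); WM=10; [5,10) fires=3
i=8 t=12 v=2: → [10,15); WM=10
i=9 t=7 v=9: DROP (t<10-1); WM=12
i=10 t=13 v=2: → [10,15); WM=12
i=11 t=13 v=2: → [10,15); WM=13
i=12 t=14 v=7: → [10,15); WM=13
i=13 t=18 v=9: → [15,20); WM=18; [10,15) fires=3
i=14 t=19 v=1: → [15,20); WM=18
i=15 t=21 v=5: → [20,25); WM=21; [15,20) fires=2
i=16 t=20 v=7: → [20,25); WM=21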